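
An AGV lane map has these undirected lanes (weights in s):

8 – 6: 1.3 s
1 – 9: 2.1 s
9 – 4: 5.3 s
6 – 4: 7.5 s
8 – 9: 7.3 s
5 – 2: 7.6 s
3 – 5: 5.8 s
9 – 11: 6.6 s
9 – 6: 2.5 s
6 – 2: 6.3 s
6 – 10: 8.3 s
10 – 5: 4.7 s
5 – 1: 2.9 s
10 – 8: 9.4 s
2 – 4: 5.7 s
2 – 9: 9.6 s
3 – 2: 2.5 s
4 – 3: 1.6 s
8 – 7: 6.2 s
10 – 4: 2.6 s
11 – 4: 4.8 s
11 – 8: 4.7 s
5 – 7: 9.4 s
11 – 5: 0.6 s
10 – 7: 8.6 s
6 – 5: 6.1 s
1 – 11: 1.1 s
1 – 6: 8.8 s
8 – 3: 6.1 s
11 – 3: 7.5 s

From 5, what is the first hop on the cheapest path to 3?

Enumerating some paths:
5 → 11 → 4 → 3: 0.6+4.8+1.6 = 7
5 → 11 → 3: 0.6+7.5 = 8.1
5 → 10 → 4 → 3: 4.7+2.6+1.6 = 8.9
5 → 3: 5.8 = 5.8
The minimum is 5.8 s via 5 → 3.
So from 5 the first move is to 3.

3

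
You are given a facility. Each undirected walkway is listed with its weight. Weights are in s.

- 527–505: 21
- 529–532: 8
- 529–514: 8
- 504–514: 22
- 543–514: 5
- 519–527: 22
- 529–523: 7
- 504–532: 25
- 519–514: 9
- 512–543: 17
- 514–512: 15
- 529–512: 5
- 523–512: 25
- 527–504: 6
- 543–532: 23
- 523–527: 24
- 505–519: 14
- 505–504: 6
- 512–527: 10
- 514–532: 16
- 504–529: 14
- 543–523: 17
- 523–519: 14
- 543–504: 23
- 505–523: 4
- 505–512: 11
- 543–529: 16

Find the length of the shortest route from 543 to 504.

23 s

Enumerating some paths:
543 - 504: 23 = 23
543 - 523 - 505 - 504: 17+4+6 = 27
543 - 514 - 529 - 504: 5+8+14 = 27
Cheapest is 543 - 504 at 23 s.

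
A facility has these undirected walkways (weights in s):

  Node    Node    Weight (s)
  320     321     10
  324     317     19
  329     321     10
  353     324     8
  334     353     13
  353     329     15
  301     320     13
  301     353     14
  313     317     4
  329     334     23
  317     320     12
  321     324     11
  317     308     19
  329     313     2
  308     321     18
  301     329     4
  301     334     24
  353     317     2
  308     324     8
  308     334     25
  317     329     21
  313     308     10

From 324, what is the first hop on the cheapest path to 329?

353

Compare a few routes:
324 → 353 → 317 → 313 → 329: 8+2+4+2 = 16
324 → 321 → 329: 11+10 = 21
324 → 308 → 313 → 329: 8+10+2 = 20
Cheapest is 324 → 353 → 317 → 313 → 329 at 16 s.
So from 324 the first move is to 353.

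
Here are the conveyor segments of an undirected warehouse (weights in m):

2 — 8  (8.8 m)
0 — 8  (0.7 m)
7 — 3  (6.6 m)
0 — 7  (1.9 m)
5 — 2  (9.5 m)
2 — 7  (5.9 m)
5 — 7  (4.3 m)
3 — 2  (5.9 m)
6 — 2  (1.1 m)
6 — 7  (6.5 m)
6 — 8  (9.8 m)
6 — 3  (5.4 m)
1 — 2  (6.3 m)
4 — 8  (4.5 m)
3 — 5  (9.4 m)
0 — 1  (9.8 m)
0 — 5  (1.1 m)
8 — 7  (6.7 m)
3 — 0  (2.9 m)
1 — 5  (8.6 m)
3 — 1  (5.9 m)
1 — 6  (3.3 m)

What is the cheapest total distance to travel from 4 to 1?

Shortest distances from 4:
4: 0
8: 4.5  (via 4)
0: 5.2  (via 8)
5: 6.3  (via 0)
7: 7.1  (via 0)
3: 8.1  (via 0)
2: 13  (via 7)
6: 13.5  (via 3)
1: 14  (via 3)
Shortest route: 4 → 8 → 0 → 3 → 1 = 14 m.

14 m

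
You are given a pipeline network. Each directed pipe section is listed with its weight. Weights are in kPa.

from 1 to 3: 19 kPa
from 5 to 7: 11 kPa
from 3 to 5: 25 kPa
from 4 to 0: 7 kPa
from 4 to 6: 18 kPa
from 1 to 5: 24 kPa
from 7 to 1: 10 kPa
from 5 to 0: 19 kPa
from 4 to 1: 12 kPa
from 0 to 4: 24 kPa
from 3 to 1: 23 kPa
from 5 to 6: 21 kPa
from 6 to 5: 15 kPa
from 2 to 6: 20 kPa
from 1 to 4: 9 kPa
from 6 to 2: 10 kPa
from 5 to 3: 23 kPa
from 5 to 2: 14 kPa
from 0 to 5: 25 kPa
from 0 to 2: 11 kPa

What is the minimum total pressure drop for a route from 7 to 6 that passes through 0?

Best 7 to 0: 7–1–4–0 costing 26
Best 0 to 6: 0–2–6 costing 31
Total via 0: 26 + 31 = 57 kPa.

57 kPa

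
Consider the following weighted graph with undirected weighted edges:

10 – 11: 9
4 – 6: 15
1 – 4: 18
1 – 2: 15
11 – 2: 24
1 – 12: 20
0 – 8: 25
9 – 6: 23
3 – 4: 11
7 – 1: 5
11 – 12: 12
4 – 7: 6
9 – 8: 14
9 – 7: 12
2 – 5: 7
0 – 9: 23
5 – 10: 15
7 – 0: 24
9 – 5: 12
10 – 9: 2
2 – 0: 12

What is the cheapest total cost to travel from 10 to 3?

Enumerating some paths:
10–9–7–1–4–3: 2+12+5+18+11 = 48
10–9–6–4–3: 2+23+15+11 = 51
10–9–7–4–3: 2+12+6+11 = 31
10–5–9–7–4–3: 15+12+12+6+11 = 56
Cheapest is 10–9–7–4–3 at 31.

31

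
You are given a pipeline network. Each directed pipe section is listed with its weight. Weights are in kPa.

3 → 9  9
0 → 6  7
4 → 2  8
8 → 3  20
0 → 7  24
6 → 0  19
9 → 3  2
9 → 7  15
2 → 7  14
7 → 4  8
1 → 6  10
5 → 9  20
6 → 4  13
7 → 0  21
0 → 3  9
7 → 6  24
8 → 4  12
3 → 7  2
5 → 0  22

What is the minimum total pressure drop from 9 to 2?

20 kPa

Candidate routes:
9 - 7 - 4 - 2: 15+8+8 = 31
9 - 3 - 7 - 4 - 2: 2+2+8+8 = 20
Cheapest is 9 - 3 - 7 - 4 - 2 at 20 kPa.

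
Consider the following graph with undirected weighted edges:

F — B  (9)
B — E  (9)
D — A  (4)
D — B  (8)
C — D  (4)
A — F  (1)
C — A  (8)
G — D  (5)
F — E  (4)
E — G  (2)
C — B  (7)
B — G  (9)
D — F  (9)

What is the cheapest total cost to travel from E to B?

9

Settle nodes by increasing distance from E:
E: 0
G: 2  (via E)
F: 4  (via E)
A: 5  (via F)
D: 7  (via G)
B: 9  (via E)
Shortest route: E → B = 9.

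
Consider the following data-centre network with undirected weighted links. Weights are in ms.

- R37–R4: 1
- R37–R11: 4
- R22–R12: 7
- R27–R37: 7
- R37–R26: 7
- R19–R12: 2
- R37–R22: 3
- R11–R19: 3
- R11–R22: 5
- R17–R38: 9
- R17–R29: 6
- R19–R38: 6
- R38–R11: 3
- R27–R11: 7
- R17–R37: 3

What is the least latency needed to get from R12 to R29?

Enumerating some paths:
R12 - R19 - R11 - R22 - R37 - R17 - R29: 2+3+5+3+3+6 = 22
R12 - R19 - R11 - R37 - R17 - R29: 2+3+4+3+6 = 18
R12 - R22 - R37 - R17 - R29: 7+3+3+6 = 19
The minimum is 18 ms via R12 - R19 - R11 - R37 - R17 - R29.

18 ms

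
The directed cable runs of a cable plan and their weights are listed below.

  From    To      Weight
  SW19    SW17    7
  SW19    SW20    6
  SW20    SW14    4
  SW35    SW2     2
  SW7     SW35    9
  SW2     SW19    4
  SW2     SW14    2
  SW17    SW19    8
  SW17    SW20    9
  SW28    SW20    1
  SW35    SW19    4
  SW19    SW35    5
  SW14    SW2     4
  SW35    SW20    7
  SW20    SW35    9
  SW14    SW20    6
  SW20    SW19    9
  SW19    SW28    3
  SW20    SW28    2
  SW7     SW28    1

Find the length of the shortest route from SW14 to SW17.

15

Settle nodes by increasing distance from SW14:
SW14: 0
SW2: 4  (via SW14)
SW20: 6  (via SW14)
SW19: 8  (via SW2)
SW28: 8  (via SW20)
SW35: 13  (via SW19)
SW17: 15  (via SW19)
Shortest route: SW14 → SW2 → SW19 → SW17 = 15.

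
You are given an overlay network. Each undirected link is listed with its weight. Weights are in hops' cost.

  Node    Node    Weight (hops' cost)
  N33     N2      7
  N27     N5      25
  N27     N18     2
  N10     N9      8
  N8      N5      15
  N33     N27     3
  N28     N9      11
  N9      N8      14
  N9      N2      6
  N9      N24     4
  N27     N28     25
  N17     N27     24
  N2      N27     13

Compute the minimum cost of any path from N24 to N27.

20 hops' cost

Shortest distances from N24:
N24: 0
N9: 4  (via N24)
N2: 10  (via N9)
N10: 12  (via N9)
N28: 15  (via N9)
N33: 17  (via N2)
N8: 18  (via N9)
N27: 20  (via N33)
Shortest route: N24 → N9 → N2 → N33 → N27 = 20 hops' cost.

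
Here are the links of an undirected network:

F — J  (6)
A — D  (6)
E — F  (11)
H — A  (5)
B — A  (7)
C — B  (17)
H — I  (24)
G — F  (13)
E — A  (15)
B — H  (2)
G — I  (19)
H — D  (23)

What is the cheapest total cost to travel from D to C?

30

Running Dijkstra from D:
D: 0
A: 6  (via D)
H: 11  (via A)
B: 13  (via A)
E: 21  (via A)
C: 30  (via B)
Shortest route: D–A–B–C = 30.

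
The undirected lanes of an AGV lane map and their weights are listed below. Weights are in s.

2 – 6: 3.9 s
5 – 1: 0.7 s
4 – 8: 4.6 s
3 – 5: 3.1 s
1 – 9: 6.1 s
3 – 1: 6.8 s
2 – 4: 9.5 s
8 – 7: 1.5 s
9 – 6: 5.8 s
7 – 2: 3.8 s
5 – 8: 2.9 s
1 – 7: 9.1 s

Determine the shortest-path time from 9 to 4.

14.3 s

Enumerating some paths:
9 - 6 - 2 - 4: 5.8+3.9+9.5 = 19.2
9 - 1 - 5 - 8 - 4: 6.1+0.7+2.9+4.6 = 14.3
9 - 6 - 2 - 7 - 8 - 4: 5.8+3.9+3.8+1.5+4.6 = 19.6
Cheapest is 9 - 1 - 5 - 8 - 4 at 14.3 s.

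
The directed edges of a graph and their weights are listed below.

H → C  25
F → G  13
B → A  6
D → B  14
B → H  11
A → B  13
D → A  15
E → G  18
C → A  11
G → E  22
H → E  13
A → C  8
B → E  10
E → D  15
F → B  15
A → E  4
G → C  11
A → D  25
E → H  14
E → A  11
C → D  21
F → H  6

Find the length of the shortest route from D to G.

37

Running Dijkstra from D:
D: 0
B: 14  (via D)
A: 15  (via D)
E: 19  (via A)
C: 23  (via A)
H: 25  (via B)
G: 37  (via E)
Shortest route: D–A–E–G = 37.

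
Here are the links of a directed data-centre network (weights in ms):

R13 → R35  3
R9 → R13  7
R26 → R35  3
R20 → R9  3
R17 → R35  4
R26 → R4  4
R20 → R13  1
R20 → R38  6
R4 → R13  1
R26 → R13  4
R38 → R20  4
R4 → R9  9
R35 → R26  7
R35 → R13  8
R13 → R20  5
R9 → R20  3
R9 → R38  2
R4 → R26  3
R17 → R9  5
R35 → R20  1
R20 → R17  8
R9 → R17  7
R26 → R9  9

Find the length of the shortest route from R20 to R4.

Enumerating some paths:
R20 - R13 - R35 - R26 - R4: 1+3+7+4 = 15
R20 - R9 - R17 - R35 - R26 - R4: 3+7+4+7+4 = 25
R20 - R9 - R13 - R35 - R26 - R4: 3+7+3+7+4 = 24
R20 - R17 - R35 - R26 - R4: 8+4+7+4 = 23
Cheapest is R20 - R13 - R35 - R26 - R4 at 15 ms.

15 ms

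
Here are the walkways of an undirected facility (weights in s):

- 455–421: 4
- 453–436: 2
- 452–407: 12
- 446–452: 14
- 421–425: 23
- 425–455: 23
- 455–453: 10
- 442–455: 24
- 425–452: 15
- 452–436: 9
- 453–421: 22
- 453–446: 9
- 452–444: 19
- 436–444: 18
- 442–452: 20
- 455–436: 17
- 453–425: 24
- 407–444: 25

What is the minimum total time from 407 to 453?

Settle nodes by increasing distance from 407:
407: 0
452: 12  (via 407)
436: 21  (via 452)
453: 23  (via 436)
Shortest route: 407–452–436–453 = 23 s.

23 s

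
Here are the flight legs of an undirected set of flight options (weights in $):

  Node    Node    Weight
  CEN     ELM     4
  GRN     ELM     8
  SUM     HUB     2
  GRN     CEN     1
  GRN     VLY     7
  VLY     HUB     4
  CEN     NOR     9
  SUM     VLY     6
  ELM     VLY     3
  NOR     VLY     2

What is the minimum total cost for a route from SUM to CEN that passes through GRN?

$14

Best SUM to GRN: SUM–VLY–GRN costing 13
Best GRN to CEN: GRN–CEN costing 1
Total via GRN: 13 + 1 = $14.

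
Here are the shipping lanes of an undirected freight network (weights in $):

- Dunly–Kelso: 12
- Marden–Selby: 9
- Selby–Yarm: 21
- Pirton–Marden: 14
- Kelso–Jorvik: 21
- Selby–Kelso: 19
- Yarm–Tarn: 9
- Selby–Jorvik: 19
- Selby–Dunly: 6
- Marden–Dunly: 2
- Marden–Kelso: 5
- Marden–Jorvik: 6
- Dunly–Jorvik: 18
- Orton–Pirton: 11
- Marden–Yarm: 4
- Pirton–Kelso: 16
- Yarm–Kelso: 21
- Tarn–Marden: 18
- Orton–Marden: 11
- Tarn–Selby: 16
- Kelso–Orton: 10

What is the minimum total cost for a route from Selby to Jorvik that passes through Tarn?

Best Selby to Tarn: Selby → Tarn costing 16
Best Tarn to Jorvik: Tarn → Yarm → Marden → Jorvik costing 19
Total via Tarn: 16 + 19 = $35.

$35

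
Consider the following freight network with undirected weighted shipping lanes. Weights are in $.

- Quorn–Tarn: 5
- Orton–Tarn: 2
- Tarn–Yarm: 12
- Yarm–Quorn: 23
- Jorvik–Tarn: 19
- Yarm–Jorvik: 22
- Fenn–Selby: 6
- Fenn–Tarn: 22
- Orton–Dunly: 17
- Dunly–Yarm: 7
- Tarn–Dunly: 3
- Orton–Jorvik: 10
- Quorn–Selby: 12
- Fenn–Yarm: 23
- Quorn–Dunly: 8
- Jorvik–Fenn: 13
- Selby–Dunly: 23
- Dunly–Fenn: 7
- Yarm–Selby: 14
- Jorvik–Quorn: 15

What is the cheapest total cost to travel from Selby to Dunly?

Enumerating some paths:
Selby → Quorn → Tarn → Dunly: 12+5+3 = 20
Selby → Fenn → Dunly: 6+7 = 13
Cheapest is Selby → Fenn → Dunly at $13.

$13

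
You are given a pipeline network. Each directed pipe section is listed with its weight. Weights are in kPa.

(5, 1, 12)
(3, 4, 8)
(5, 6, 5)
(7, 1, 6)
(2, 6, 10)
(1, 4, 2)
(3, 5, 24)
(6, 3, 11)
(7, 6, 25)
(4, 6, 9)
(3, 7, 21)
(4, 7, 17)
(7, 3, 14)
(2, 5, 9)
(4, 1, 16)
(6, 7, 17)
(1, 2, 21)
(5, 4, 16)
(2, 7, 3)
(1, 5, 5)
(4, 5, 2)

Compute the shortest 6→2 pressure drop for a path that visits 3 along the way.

54 kPa

Shortest 6→3: 6–3 = 11
Best 3 to 2: 3–4–5–1–2 costing 43
Total via 3: 11 + 43 = 54 kPa.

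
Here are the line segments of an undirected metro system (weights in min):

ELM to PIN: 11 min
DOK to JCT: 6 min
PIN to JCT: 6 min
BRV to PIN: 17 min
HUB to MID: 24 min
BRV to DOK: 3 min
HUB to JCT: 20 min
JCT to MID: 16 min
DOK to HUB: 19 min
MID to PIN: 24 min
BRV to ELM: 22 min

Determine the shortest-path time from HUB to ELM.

Settle nodes by increasing distance from HUB:
HUB: 0
DOK: 19  (via HUB)
JCT: 20  (via HUB)
BRV: 22  (via DOK)
MID: 24  (via HUB)
PIN: 26  (via JCT)
ELM: 37  (via PIN)
Shortest route: HUB → JCT → PIN → ELM = 37 min.

37 min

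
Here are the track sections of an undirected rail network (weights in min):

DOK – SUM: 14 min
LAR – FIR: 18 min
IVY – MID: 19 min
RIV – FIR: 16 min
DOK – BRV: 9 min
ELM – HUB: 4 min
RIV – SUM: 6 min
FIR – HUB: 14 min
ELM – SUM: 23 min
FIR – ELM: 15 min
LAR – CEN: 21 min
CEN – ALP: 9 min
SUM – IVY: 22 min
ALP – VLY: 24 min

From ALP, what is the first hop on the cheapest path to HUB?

Candidate routes:
ALP → CEN → LAR → FIR → RIV → SUM → ELM → HUB: 9+21+18+16+6+23+4 = 97
ALP → CEN → LAR → FIR → ELM → HUB: 9+21+18+15+4 = 67
ALP → CEN → LAR → FIR → HUB: 9+21+18+14 = 62
Cheapest is ALP → CEN → LAR → FIR → HUB at 62 min.
So from ALP the first move is to CEN.

CEN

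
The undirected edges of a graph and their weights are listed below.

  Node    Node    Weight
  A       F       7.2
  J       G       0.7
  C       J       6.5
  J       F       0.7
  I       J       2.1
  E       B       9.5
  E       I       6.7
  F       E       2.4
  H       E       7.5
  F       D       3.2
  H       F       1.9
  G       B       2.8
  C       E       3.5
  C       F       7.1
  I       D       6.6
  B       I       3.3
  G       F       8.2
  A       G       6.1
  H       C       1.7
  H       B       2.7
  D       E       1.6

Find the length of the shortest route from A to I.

8.9

Settle nodes by increasing distance from A:
A: 0
G: 6.1  (via A)
J: 6.8  (via G)
F: 7.2  (via A)
B: 8.9  (via G)
I: 8.9  (via J)
Shortest route: A–G–J–I = 8.9.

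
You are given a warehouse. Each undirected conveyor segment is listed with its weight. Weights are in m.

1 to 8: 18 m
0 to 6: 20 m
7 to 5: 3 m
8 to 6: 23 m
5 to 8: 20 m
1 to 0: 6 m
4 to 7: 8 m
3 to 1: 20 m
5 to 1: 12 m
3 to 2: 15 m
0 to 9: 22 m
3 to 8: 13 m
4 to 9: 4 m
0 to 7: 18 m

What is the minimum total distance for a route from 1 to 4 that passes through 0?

32 m

Shortest 1→0: 1–0 = 6
Shortest 0→4: 0–7–4 = 26
Total via 0: 6 + 26 = 32 m.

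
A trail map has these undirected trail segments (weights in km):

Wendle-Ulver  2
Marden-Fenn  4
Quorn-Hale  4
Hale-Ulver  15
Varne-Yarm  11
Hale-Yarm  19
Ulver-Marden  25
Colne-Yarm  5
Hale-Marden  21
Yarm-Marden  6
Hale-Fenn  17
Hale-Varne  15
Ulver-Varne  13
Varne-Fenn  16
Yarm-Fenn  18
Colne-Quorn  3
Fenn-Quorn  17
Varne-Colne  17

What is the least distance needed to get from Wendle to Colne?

Settle nodes by increasing distance from Wendle:
Wendle: 0
Ulver: 2  (via Wendle)
Varne: 15  (via Ulver)
Hale: 17  (via Ulver)
Quorn: 21  (via Hale)
Colne: 24  (via Quorn)
Shortest route: Wendle–Ulver–Hale–Quorn–Colne = 24 km.

24 km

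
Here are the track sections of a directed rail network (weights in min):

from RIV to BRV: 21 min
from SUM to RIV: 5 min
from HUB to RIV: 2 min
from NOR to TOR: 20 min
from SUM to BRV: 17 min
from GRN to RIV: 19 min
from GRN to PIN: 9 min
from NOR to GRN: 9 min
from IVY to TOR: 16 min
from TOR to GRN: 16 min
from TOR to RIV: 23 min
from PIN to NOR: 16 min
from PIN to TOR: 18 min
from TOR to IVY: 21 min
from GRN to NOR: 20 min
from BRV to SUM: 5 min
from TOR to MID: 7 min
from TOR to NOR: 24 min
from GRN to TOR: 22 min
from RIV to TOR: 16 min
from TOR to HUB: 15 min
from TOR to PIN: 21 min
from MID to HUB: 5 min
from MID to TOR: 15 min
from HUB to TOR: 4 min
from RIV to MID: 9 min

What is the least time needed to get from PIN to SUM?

58 min

Running Dijkstra from PIN:
PIN: 0
NOR: 16  (via PIN)
TOR: 18  (via PIN)
GRN: 25  (via NOR)
MID: 25  (via TOR)
HUB: 30  (via MID)
RIV: 32  (via HUB)
IVY: 39  (via TOR)
BRV: 53  (via RIV)
SUM: 58  (via BRV)
Shortest route: PIN → TOR → MID → HUB → RIV → BRV → SUM = 58 min.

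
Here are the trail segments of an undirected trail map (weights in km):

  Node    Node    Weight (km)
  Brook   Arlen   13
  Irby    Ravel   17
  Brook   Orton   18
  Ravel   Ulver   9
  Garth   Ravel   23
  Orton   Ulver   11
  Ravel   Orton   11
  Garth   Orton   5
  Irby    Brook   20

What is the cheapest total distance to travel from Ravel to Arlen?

42 km

Running Dijkstra from Ravel:
Ravel: 0
Ulver: 9  (via Ravel)
Orton: 11  (via Ravel)
Garth: 16  (via Orton)
Irby: 17  (via Ravel)
Brook: 29  (via Orton)
Arlen: 42  (via Brook)
Shortest route: Ravel–Orton–Brook–Arlen = 42 km.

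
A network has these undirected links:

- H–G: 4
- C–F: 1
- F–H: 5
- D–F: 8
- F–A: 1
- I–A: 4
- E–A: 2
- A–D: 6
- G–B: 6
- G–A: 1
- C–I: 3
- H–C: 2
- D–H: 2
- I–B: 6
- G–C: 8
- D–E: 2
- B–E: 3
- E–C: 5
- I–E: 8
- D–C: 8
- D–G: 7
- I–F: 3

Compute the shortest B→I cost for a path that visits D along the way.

12

Shortest B→D: B–E–D = 5
Best D to I: D–H–C–I costing 7
Total via D: 5 + 7 = 12.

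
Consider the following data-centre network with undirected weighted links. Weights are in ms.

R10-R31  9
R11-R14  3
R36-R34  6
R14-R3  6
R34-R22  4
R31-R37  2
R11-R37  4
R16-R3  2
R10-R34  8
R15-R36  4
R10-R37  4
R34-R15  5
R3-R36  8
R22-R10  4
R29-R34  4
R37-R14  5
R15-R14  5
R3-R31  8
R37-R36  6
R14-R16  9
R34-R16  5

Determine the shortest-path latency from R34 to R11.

13 ms

Candidate routes:
R34 - R15 - R14 - R11: 5+5+3 = 13
R34 - R16 - R3 - R14 - R11: 5+2+6+3 = 16
Cheapest is R34 - R15 - R14 - R11 at 13 ms.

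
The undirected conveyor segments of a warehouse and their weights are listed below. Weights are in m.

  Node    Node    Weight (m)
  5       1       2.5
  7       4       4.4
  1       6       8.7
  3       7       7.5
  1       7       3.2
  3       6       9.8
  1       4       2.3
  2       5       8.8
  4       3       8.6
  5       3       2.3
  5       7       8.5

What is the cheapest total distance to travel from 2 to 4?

Enumerating some paths:
2–5–1–7–4: 8.8+2.5+3.2+4.4 = 18.9
2–5–1–4: 8.8+2.5+2.3 = 13.6
Cheapest is 2–5–1–4 at 13.6 m.

13.6 m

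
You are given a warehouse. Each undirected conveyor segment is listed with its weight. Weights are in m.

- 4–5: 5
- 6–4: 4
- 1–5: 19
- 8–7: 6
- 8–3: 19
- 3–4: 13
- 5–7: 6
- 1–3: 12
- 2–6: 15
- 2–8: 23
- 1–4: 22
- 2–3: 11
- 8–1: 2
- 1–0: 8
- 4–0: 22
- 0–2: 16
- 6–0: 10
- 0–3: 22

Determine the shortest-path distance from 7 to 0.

Compare a few routes:
7–8–1–0: 6+2+8 = 16
7–5–4–6–0: 6+5+4+10 = 25
The minimum is 16 m via 7–8–1–0.

16 m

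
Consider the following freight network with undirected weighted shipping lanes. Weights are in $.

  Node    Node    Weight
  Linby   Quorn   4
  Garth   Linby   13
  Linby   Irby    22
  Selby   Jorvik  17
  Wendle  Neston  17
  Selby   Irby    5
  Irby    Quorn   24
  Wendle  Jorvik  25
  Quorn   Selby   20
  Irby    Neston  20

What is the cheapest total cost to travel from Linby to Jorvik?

$41

Enumerating some paths:
Linby → Irby → Selby → Jorvik: 22+5+17 = 44
Linby → Quorn → Selby → Jorvik: 4+20+17 = 41
Linby → Quorn → Irby → Selby → Jorvik: 4+24+5+17 = 50
Cheapest is Linby → Quorn → Selby → Jorvik at $41.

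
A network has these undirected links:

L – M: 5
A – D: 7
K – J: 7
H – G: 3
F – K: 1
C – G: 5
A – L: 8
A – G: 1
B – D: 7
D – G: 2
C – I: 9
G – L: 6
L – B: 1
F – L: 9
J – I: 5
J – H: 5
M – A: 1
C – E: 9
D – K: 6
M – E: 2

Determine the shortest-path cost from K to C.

Shortest distances from K:
K: 0
F: 1  (via K)
D: 6  (via K)
J: 7  (via K)
G: 8  (via D)
A: 9  (via G)
L: 10  (via F)
M: 10  (via A)
B: 11  (via L)
H: 11  (via G)
E: 12  (via M)
I: 12  (via J)
C: 13  (via G)
Shortest route: K–D–G–C = 13.

13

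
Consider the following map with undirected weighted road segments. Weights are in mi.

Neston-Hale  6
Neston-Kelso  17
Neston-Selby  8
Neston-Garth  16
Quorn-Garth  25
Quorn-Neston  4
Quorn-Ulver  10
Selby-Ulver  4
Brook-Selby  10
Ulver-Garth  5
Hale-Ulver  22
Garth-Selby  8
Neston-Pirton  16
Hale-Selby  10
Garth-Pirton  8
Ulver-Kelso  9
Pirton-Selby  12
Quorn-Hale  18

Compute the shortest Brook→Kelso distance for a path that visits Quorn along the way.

Shortest Brook→Quorn: Brook–Selby–Neston–Quorn = 22
Shortest Quorn→Kelso: Quorn–Ulver–Kelso = 19
Total via Quorn: 22 + 19 = 41 mi.

41 mi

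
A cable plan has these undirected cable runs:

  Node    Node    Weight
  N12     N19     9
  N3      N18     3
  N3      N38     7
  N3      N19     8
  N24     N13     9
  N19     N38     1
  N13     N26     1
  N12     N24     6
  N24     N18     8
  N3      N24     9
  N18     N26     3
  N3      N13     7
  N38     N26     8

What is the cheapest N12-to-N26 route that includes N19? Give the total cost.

18

Shortest N12→N19: N12 → N19 = 9
Best N19 to N26: N19 → N38 → N26 costing 9
Total via N19: 9 + 9 = 18.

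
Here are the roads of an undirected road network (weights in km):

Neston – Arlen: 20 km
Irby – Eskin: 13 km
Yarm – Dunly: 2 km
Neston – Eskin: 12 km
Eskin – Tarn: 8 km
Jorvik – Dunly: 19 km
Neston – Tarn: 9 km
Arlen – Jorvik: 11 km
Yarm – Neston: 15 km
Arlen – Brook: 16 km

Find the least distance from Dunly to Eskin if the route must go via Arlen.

Best Dunly to Arlen: Dunly → Jorvik → Arlen costing 30
Best Arlen to Eskin: Arlen → Neston → Eskin costing 32
Total via Arlen: 30 + 32 = 62 km.

62 km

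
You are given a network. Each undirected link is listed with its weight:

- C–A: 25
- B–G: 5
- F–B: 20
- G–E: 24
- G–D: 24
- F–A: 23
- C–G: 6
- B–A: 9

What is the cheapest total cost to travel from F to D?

49

Candidate routes:
F–B–A–C–G–D: 20+9+25+6+24 = 84
F–A–C–G–D: 23+25+6+24 = 78
F–A–B–G–D: 23+9+5+24 = 61
F–B–G–D: 20+5+24 = 49
The minimum is 49 via F–B–G–D.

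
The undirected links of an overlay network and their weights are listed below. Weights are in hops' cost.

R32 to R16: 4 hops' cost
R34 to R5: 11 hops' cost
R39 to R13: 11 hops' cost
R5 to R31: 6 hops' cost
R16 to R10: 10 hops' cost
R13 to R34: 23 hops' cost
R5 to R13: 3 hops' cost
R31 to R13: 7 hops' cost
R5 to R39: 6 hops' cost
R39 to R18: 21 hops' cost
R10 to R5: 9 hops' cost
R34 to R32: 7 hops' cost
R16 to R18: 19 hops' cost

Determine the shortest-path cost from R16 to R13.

Running Dijkstra from R16:
R16: 0
R32: 4  (via R16)
R10: 10  (via R16)
R34: 11  (via R32)
R18: 19  (via R16)
R5: 19  (via R10)
R13: 22  (via R5)
Shortest route: R16–R10–R5–R13 = 22 hops' cost.

22 hops' cost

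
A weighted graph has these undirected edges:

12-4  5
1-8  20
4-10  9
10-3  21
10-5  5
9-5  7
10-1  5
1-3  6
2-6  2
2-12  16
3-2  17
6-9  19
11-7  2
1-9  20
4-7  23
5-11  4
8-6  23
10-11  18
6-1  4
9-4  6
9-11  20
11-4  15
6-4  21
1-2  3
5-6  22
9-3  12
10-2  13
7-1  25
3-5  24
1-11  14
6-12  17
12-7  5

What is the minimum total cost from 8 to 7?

Shortest distances from 8:
8: 0
1: 20  (via 8)
2: 23  (via 1)
6: 23  (via 8)
10: 25  (via 1)
3: 26  (via 1)
5: 30  (via 10)
4: 34  (via 10)
11: 34  (via 1)
7: 36  (via 11)
Shortest route: 8–1–11–7 = 36.

36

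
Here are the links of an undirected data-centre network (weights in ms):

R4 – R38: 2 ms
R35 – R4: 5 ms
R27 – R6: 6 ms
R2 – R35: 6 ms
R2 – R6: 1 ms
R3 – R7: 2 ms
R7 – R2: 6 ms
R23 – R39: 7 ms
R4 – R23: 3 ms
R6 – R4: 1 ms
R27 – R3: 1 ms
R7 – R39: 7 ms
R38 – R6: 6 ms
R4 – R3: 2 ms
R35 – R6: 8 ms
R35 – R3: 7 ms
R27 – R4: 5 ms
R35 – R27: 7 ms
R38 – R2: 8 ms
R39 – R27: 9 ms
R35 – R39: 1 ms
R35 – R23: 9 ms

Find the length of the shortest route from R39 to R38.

Settle nodes by increasing distance from R39:
R39: 0
R35: 1  (via R39)
R4: 6  (via R35)
R6: 7  (via R4)
R7: 7  (via R39)
R2: 7  (via R35)
R23: 7  (via R39)
R38: 8  (via R4)
Shortest route: R39–R35–R4–R38 = 8 ms.

8 ms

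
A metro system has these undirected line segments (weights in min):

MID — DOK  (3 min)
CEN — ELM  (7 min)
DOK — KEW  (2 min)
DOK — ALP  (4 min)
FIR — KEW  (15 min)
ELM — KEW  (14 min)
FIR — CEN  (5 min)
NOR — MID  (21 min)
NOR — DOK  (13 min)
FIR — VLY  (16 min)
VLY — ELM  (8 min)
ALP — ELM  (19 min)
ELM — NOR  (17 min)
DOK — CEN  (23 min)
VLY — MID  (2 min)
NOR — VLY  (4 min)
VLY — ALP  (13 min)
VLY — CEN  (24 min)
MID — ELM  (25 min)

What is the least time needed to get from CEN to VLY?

15 min

Enumerating some paths:
CEN–ELM–VLY: 7+8 = 15
CEN–VLY: 24 = 24
CEN–FIR–VLY: 5+16 = 21
Cheapest is CEN–ELM–VLY at 15 min.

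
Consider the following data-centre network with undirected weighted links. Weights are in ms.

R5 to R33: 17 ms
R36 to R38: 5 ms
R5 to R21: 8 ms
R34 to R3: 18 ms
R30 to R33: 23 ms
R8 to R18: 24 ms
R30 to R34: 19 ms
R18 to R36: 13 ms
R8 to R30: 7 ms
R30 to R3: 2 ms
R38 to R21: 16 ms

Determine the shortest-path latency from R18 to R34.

Enumerating some paths:
R18–R36–R38–R21–R5–R33–R30–R3–R34: 13+5+16+8+17+23+2+18 = 102
R18–R8–R30–R34: 24+7+19 = 50
R18–R8–R30–R3–R34: 24+7+2+18 = 51
R18–R36–R38–R21–R5–R33–R30–R34: 13+5+16+8+17+23+19 = 101
The minimum is 50 ms via R18–R8–R30–R34.

50 ms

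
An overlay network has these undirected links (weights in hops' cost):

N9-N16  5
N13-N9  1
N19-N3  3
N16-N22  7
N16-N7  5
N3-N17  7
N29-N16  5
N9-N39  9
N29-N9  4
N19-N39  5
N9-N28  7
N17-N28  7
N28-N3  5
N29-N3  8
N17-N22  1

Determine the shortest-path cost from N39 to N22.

Candidate routes:
N39 → N9 → N16 → N22: 9+5+7 = 21
N39 → N19 → N3 → N17 → N22: 5+3+7+1 = 16
N39 → N19 → N3 → N28 → N17 → N22: 5+3+5+7+1 = 21
N39 → N9 → N28 → N17 → N22: 9+7+7+1 = 24
The minimum is 16 hops' cost via N39 → N19 → N3 → N17 → N22.

16 hops' cost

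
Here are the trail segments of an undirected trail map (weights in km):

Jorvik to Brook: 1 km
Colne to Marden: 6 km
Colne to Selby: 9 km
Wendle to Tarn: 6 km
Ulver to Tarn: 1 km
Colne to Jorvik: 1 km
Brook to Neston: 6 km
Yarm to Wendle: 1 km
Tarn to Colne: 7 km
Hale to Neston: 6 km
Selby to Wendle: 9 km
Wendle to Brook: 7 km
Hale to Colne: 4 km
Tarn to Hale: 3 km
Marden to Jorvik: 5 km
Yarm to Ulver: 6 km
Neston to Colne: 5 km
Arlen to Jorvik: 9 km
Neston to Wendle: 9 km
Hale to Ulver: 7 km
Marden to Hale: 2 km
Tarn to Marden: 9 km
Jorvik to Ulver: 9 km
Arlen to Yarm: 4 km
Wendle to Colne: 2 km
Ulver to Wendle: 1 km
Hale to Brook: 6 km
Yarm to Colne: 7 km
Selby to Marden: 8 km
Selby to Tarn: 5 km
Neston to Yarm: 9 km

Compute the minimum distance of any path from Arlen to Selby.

12 km

Candidate routes:
Arlen–Yarm–Wendle–Selby: 4+1+9 = 14
Arlen–Yarm–Wendle–Ulver–Tarn–Selby: 4+1+1+1+5 = 12
Cheapest is Arlen–Yarm–Wendle–Ulver–Tarn–Selby at 12 km.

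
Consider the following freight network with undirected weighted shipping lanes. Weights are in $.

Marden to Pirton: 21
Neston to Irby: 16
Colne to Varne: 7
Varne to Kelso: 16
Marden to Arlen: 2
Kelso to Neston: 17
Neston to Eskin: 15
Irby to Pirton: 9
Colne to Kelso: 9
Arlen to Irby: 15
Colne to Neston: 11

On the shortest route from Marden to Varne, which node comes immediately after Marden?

Arlen

Compare a few routes:
Marden - Arlen - Irby - Neston - Kelso - Varne: 2+15+16+17+16 = 66
Marden - Pirton - Irby - Neston - Colne - Varne: 21+9+16+11+7 = 64
Marden - Arlen - Irby - Neston - Kelso - Colne - Varne: 2+15+16+17+9+7 = 66
Marden - Arlen - Irby - Neston - Colne - Varne: 2+15+16+11+7 = 51
Cheapest is Marden - Arlen - Irby - Neston - Colne - Varne at $51.
So from Marden the first move is to Arlen.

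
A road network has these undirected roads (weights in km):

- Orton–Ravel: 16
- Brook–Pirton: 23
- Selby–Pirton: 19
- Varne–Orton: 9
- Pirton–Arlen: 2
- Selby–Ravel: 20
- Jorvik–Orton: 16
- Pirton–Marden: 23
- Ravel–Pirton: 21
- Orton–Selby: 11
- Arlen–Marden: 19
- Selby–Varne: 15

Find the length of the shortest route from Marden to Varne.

55 km

Candidate routes:
Marden–Pirton–Selby–Orton–Varne: 23+19+11+9 = 62
Marden–Arlen–Pirton–Selby–Orton–Varne: 19+2+19+11+9 = 60
Marden–Arlen–Pirton–Selby–Varne: 19+2+19+15 = 55
Marden–Pirton–Selby–Varne: 23+19+15 = 57
The minimum is 55 km via Marden–Arlen–Pirton–Selby–Varne.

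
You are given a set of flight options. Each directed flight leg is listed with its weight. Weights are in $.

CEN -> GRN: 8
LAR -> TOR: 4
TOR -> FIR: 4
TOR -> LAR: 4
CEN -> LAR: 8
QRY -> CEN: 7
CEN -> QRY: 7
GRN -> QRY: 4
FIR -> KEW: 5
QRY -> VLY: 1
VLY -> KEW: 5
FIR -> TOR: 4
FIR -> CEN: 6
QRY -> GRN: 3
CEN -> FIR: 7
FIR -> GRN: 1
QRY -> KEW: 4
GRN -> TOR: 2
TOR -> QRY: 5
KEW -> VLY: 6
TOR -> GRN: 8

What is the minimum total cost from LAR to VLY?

$10

Settle nodes by increasing distance from LAR:
LAR: 0
TOR: 4  (via LAR)
FIR: 8  (via TOR)
QRY: 9  (via TOR)
GRN: 9  (via FIR)
VLY: 10  (via QRY)
Shortest route: LAR → TOR → QRY → VLY = $10.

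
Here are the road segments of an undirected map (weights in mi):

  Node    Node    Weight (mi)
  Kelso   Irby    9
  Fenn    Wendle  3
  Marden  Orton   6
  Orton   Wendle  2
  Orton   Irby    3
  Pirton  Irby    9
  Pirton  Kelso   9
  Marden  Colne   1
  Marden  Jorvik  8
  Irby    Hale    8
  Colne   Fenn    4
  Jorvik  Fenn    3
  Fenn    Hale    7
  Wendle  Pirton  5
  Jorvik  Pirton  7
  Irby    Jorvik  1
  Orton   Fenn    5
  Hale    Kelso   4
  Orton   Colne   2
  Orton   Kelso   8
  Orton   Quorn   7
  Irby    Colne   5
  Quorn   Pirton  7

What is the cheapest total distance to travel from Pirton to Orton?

Enumerating some paths:
Pirton - Wendle - Fenn - Orton: 5+3+5 = 13
Pirton - Jorvik - Irby - Orton: 7+1+3 = 11
Pirton - Irby - Orton: 9+3 = 12
Pirton - Wendle - Orton: 5+2 = 7
Cheapest is Pirton - Wendle - Orton at 7 mi.

7 mi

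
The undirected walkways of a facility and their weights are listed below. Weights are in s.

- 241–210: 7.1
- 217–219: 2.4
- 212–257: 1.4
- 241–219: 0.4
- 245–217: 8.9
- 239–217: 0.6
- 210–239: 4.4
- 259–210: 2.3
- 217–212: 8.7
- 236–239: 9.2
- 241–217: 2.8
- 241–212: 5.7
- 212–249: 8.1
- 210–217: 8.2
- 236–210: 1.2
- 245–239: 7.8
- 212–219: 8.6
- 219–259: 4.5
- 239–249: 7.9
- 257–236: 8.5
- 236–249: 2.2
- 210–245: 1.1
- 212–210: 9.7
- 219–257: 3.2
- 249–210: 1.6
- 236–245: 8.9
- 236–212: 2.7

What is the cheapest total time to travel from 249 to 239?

6 s

Compare a few routes:
249–236–210–239: 2.2+1.2+4.4 = 7.8
249–239: 7.9 = 7.9
249–210–239: 1.6+4.4 = 6
249–210–217–239: 1.6+8.2+0.6 = 10.4
The minimum is 6 s via 249–210–239.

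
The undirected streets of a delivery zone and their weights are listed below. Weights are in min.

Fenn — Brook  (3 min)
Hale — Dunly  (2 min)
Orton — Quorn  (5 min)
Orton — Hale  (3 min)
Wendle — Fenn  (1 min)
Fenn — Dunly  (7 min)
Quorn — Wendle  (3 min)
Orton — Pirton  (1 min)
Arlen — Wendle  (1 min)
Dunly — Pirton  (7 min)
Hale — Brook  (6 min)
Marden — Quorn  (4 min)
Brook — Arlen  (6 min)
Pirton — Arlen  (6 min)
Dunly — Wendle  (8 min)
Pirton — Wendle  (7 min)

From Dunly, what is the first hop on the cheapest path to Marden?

Hale

Enumerating some paths:
Dunly → Hale → Orton → Quorn → Marden: 2+3+5+4 = 14
Dunly → Wendle → Quorn → Marden: 8+3+4 = 15
Dunly → Fenn → Wendle → Quorn → Marden: 7+1+3+4 = 15
Dunly → Pirton → Orton → Quorn → Marden: 7+1+5+4 = 17
Cheapest is Dunly → Hale → Orton → Quorn → Marden at 14 min.
So from Dunly the first move is to Hale.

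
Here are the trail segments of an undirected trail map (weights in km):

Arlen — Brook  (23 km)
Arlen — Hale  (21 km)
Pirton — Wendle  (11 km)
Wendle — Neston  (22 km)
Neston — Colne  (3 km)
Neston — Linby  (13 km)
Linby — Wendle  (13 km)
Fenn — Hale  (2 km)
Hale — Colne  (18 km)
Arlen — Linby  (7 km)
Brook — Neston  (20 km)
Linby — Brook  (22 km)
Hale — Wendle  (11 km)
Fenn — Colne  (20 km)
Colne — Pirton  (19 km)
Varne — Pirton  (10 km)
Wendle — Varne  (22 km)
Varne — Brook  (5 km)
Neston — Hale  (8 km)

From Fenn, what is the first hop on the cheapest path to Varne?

Hale

Candidate routes:
Fenn–Hale–Neston–Brook–Varne: 2+8+20+5 = 35
Fenn–Hale–Wendle–Pirton–Varne: 2+11+11+10 = 34
Fenn–Hale–Neston–Colne–Pirton–Varne: 2+8+3+19+10 = 42
Fenn–Hale–Wendle–Varne: 2+11+22 = 35
Cheapest is Fenn–Hale–Wendle–Pirton–Varne at 34 km.
So from Fenn the first move is to Hale.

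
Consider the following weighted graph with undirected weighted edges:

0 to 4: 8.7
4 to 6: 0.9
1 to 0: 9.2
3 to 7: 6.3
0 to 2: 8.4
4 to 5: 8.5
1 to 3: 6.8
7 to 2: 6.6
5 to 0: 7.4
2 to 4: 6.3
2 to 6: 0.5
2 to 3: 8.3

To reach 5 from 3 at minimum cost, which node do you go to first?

Compare a few routes:
3 - 7 - 2 - 6 - 4 - 5: 6.3+6.6+0.5+0.9+8.5 = 22.8
3 - 2 - 6 - 4 - 5: 8.3+0.5+0.9+8.5 = 18.2
Cheapest is 3 - 2 - 6 - 4 - 5 at 18.2.
So from 3 the first move is to 2.

2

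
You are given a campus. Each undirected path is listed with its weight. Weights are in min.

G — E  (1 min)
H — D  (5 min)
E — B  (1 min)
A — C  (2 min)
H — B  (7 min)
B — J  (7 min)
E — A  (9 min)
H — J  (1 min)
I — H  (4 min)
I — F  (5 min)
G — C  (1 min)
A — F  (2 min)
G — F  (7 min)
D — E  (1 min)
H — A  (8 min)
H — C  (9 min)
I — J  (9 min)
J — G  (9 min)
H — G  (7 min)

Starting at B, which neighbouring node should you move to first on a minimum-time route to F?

Enumerating some paths:
B–E–A–F: 1+9+2 = 12
B–E–G–F: 1+1+7 = 9
B–E–G–C–A–F: 1+1+1+2+2 = 7
Cheapest is B–E–G–C–A–F at 7 min.
So from B the first move is to E.

E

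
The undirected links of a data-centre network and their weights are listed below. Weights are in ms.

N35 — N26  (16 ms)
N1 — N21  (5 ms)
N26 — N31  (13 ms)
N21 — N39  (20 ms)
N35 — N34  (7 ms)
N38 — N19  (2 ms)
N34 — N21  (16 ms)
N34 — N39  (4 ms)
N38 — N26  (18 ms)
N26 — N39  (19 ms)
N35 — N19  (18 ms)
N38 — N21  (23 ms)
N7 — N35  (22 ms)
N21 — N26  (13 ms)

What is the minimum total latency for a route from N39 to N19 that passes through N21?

Shortest N39→N21: N39–N21 = 20
Shortest N21→N19: N21–N38–N19 = 25
Total via N21: 20 + 25 = 45 ms.

45 ms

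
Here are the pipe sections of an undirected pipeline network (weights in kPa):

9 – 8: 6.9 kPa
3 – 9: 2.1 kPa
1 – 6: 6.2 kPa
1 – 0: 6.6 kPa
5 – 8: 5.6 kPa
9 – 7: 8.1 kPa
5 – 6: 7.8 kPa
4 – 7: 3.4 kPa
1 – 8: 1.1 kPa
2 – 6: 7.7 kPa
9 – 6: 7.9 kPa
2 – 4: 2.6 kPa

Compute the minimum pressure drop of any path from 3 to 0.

Candidate routes:
3 → 9 → 6 → 1 → 0: 2.1+7.9+6.2+6.6 = 22.8
3 → 9 → 8 → 5 → 6 → 1 → 0: 2.1+6.9+5.6+7.8+6.2+6.6 = 35.2
3 → 9 → 6 → 5 → 8 → 1 → 0: 2.1+7.9+7.8+5.6+1.1+6.6 = 31.1
3 → 9 → 8 → 1 → 0: 2.1+6.9+1.1+6.6 = 16.7
The minimum is 16.7 kPa via 3 → 9 → 8 → 1 → 0.

16.7 kPa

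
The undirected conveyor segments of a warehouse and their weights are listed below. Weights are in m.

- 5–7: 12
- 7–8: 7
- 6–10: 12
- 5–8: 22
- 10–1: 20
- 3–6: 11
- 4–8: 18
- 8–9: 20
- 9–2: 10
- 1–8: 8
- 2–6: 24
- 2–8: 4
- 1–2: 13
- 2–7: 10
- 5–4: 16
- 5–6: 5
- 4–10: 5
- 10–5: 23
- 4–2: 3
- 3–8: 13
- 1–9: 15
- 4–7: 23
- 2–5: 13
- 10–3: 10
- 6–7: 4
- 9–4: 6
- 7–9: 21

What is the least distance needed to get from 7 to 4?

Running Dijkstra from 7:
7: 0
6: 4  (via 7)
8: 7  (via 7)
5: 9  (via 6)
2: 10  (via 7)
4: 13  (via 2)
Shortest route: 7 → 2 → 4 = 13 m.

13 m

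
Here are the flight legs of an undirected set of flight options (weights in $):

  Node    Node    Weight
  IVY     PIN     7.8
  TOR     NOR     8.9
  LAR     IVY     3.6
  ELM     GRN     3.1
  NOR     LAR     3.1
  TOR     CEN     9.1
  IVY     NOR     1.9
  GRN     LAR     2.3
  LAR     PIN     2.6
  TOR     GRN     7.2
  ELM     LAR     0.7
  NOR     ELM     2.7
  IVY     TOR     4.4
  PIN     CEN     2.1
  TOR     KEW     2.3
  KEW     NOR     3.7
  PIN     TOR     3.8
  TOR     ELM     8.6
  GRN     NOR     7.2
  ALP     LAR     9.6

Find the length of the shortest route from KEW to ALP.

Settle nodes by increasing distance from KEW:
KEW: 0
TOR: 2.3  (via KEW)
NOR: 3.7  (via KEW)
IVY: 5.6  (via NOR)
PIN: 6.1  (via TOR)
ELM: 6.4  (via NOR)
LAR: 6.8  (via NOR)
CEN: 8.2  (via PIN)
GRN: 9.1  (via LAR)
ALP: 16.4  (via LAR)
Shortest route: KEW–NOR–LAR–ALP = $16.4.

$16.4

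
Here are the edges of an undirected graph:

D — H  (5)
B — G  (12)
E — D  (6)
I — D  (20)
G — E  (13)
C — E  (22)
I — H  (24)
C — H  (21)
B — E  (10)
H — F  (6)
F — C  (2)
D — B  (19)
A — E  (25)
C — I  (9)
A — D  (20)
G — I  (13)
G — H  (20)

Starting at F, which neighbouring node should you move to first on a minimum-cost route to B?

Enumerating some paths:
F → H → D → B: 6+5+19 = 30
F → H → D → E → B: 6+5+6+10 = 27
Cheapest is F → H → D → E → B at 27.
So from F the first move is to H.

H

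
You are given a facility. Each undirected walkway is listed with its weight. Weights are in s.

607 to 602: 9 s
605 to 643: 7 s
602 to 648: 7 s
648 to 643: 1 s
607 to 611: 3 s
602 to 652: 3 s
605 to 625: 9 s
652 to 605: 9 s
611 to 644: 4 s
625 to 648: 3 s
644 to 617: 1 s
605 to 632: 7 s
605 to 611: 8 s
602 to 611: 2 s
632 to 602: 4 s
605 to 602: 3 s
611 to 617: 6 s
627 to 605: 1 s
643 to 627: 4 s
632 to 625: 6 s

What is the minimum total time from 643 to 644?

14 s

Enumerating some paths:
643 → 648 → 602 → 611 → 644: 1+7+2+4 = 14
643 → 648 → 602 → 611 → 617 → 644: 1+7+2+6+1 = 17
643 → 605 → 602 → 611 → 644: 7+3+2+4 = 16
643 → 627 → 605 → 611 → 644: 4+1+8+4 = 17
The minimum is 14 s via 643 → 648 → 602 → 611 → 644.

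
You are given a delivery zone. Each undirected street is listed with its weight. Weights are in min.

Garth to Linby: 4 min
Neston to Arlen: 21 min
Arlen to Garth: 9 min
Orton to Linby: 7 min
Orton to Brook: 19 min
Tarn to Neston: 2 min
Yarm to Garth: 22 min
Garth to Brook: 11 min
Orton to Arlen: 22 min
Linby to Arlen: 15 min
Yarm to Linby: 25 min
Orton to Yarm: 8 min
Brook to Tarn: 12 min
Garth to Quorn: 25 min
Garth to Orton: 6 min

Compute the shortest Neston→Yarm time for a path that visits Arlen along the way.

44 min

Shortest Neston→Arlen: Neston → Arlen = 21
Shortest Arlen→Yarm: Arlen → Garth → Orton → Yarm = 23
Total via Arlen: 21 + 23 = 44 min.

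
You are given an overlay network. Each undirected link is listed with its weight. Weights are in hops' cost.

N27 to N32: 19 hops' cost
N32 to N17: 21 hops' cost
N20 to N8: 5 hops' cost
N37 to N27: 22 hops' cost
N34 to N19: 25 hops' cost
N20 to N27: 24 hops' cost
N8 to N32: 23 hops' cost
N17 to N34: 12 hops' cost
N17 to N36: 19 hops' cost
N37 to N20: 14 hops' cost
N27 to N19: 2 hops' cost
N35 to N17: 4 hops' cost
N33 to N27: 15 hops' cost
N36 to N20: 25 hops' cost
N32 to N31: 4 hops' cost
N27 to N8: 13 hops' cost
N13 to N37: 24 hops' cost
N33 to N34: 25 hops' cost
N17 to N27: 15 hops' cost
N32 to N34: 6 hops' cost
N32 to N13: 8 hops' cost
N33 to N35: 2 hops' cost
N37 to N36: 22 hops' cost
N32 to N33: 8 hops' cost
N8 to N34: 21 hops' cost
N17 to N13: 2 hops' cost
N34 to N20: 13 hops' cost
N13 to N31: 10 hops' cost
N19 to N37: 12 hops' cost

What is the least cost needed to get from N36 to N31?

31 hops' cost

Shortest distances from N36:
N36: 0
N17: 19  (via N36)
N13: 21  (via N17)
N37: 22  (via N36)
N35: 23  (via N17)
N33: 25  (via N35)
N20: 25  (via N36)
N32: 29  (via N13)
N8: 30  (via N20)
N31: 31  (via N13)
Shortest route: N36–N17–N13–N31 = 31 hops' cost.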